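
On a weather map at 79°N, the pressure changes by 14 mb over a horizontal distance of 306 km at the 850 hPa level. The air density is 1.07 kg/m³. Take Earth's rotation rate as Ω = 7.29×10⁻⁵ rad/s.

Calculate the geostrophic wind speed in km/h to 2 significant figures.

110 km/h

Coriolis parameter at 79°N:
f = 2Ω sin φ = 2 × 7.29×10⁻⁵ × sin 79° = 1.43×10⁻⁴ s⁻¹
Pressure gradient: |∂P/∂n| = 1400 Pa / 306000 m = 4.58×10⁻³ Pa/m
Geostrophic balance (pressure-gradient force = Coriolis force):
V_g = (1/(fρ)) |∂P/∂n| = 4.58×10⁻³ / (1.43×10⁻⁴ × 1.07) = 29.9 m/s
Converting: 29.9 m/s × 3.6 = 110 km/h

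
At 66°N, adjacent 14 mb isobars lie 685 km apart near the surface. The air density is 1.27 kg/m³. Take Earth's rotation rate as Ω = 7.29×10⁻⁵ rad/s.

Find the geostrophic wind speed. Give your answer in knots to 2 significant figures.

Coriolis parameter at 66°N:
f = 2Ω sin φ = 2 × 7.29×10⁻⁵ × sin 66° = 1.33×10⁻⁴ s⁻¹
Pressure gradient: |∂P/∂n| = 1400 Pa / 685000 m = 2.04×10⁻³ Pa/m
Geostrophic balance (pressure-gradient force = Coriolis force):
V_g = (1/(fρ)) |∂P/∂n| = 2.04×10⁻³ / (1.33×10⁻⁴ × 1.27) = 12.1 m/s
Converting: 12.1 m/s × 1.944 = 23 knots

23 knots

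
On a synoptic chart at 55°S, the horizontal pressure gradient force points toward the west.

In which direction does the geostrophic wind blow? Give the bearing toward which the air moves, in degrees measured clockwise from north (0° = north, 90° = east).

180°

The pressure-gradient force points toward the west (bearing 270°).
Geostrophic balance: in the Southern Hemisphere the Coriolis force deflects motion to the left, so the geostrophic wind blows 90° to the left of the pressure-gradient force (low pressure on the right).
Rotating 270° by 90° counterclockwise gives 180° — the wind blows toward the south.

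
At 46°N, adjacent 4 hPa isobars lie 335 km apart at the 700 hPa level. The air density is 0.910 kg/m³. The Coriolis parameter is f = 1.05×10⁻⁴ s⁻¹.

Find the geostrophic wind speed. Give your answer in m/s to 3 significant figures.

12.5 m/s

Pressure gradient: |∂P/∂n| = 400 Pa / 335000 m = 1.19×10⁻³ Pa/m
Geostrophic balance (pressure-gradient force = Coriolis force):
V_g = (1/(fρ)) |∂P/∂n| = 1.19×10⁻³ / (1.05×10⁻⁴ × 0.910) = 12.5 m/s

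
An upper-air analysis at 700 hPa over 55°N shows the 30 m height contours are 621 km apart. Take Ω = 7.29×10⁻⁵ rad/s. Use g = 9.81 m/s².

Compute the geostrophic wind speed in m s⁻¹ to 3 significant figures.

3.97 m s⁻¹

Coriolis parameter at 55°N:
f = 2Ω sin φ = 2 × 7.29×10⁻⁵ × sin 55° = 1.19×10⁻⁴ s⁻¹
Height gradient: |∂Z/∂n| = 30 m / 621000 m = 4.83×10⁻⁵
On a pressure surface, geostrophic balance gives V_g = (g/f)|∂Z/∂n|:
V_g = 9.81 × 4.83×10⁻⁵ / 1.19×10⁻⁴ = 3.97 m/s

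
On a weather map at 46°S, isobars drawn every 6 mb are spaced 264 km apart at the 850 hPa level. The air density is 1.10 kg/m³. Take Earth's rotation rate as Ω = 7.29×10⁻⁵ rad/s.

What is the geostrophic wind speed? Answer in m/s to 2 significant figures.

20 m/s

Coriolis parameter at 46°S:
f = 2Ω sin φ = 2 × 7.29×10⁻⁵ × sin 46° = 1.05×10⁻⁴ s⁻¹
Pressure gradient: |∂P/∂n| = 600 Pa / 264000 m = 2.27×10⁻³ Pa/m
Geostrophic balance (pressure-gradient force = Coriolis force):
V_g = (1/(fρ)) |∂P/∂n| = 2.27×10⁻³ / (1.05×10⁻⁴ × 1.10) = 19.7 m/s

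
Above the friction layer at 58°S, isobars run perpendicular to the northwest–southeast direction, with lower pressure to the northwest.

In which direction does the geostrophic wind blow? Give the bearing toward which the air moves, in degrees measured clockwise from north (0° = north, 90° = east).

The pressure-gradient force points toward the northwest (bearing 315°).
Geostrophic balance: in the Southern Hemisphere the Coriolis force deflects motion to the left, so the geostrophic wind blows 90° to the left of the pressure-gradient force (low pressure on the right).
Rotating 315° by 90° counterclockwise gives 225° — the wind blows toward the southwest.

225°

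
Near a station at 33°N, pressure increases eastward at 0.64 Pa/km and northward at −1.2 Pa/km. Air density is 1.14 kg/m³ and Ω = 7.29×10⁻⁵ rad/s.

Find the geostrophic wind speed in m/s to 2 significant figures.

Coriolis parameter at 33°N:
f = 2Ω sin φ = 2 × 7.29×10⁻⁵ × sin 33° = 7.94×10⁻⁵ s⁻¹
Component geostrophic relations (x east, y north):
u_g = −(1/(fρ)) ∂P/∂y,  v_g = (1/(fρ)) ∂P/∂x
u_g = −(−1.2×10⁻³)/(7.94×10⁻⁵ × 1.14) = 13.3 m/s;  v_g = (0.64×10⁻³)/(7.94×10⁻⁵ × 1.14) = 7.07 m/s
|V_g| = √(u_g² + v_g²) = 15.0 m/s

15 m/s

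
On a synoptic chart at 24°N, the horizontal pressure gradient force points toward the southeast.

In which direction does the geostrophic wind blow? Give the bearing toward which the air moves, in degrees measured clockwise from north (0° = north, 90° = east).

225°

The pressure-gradient force points toward the southeast (bearing 135°).
Geostrophic balance: in the Northern Hemisphere the Coriolis force deflects motion to the right, so the geostrophic wind blows 90° to the right of the pressure-gradient force (low pressure on the left).
Rotating 135° by 90° clockwise gives 225° — the wind blows toward the southwest.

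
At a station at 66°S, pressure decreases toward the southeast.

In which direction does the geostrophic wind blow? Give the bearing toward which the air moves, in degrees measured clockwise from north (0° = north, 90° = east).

The pressure-gradient force points toward the southeast (bearing 135°).
Geostrophic balance: in the Southern Hemisphere the Coriolis force deflects motion to the left, so the geostrophic wind blows 90° to the left of the pressure-gradient force (low pressure on the right).
Rotating 135° by 90° counterclockwise gives 045° — the wind blows toward the northeast.

045°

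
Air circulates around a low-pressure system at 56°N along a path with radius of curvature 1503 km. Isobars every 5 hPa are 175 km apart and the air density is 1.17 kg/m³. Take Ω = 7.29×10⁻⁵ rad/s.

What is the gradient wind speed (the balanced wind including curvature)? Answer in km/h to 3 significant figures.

66.1 km/h

Coriolis parameter at 56°N:
f = 2Ω sin φ = 2 × 7.29×10⁻⁵ × sin 56° = 1.21×10⁻⁴ s⁻¹
Pressure gradient: |∂P/∂n| = 500 Pa / 175000 m = 2.86×10⁻³ Pa/m
Geostrophic speed: V_g = |∂P/∂n|/(fρ) = 2.86×10⁻³/(1.21×10⁻⁴ × 1.17) = 20.2 m/s
Around a low, centrifugal force acts outward with Coriolis, so pressure-gradient force balances both:
(1/ρ)|∂P/∂n| = fV + V²/R  →  V² + fR·V − fR·V_g = 0
With fR = 1.21×10⁻⁴ × 1503×10³ m = 182 m/s:
V = [−fR + √((fR)² + 4 fR V_g)]/2 = [−182 + √(182² + 4×182×20.2)]/2 = 18.3 m/s
Subgeostrophic (V < V_g = 20.2 m/s), as expected around a low.
Converting: 18.3 m/s × 3.6 = 66.1 km/h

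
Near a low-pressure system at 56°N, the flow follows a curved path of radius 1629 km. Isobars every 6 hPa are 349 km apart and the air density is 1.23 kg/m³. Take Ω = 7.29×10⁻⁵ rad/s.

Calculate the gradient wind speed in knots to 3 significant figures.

Coriolis parameter at 56°N:
f = 2Ω sin φ = 2 × 7.29×10⁻⁵ × sin 56° = 1.21×10⁻⁴ s⁻¹
Pressure gradient: |∂P/∂n| = 600 Pa / 349000 m = 1.72×10⁻³ Pa/m
Geostrophic speed: V_g = |∂P/∂n|/(fρ) = 1.72×10⁻³/(1.21×10⁻⁴ × 1.23) = 11.6 m/s
Around a low, centrifugal force acts outward with Coriolis, so pressure-gradient force balances both:
(1/ρ)|∂P/∂n| = fV + V²/R  →  V² + fR·V − fR·V_g = 0
With fR = 1.21×10⁻⁴ × 1629×10³ m = 197 m/s:
V = [−fR + √((fR)² + 4 fR V_g)]/2 = [−197 + √(197² + 4×197×11.6)]/2 = 11 m/s
Subgeostrophic (V < V_g = 11.6 m/s), as expected around a low.
Converting: 11 m/s × 1.944 = 21.3 knots

21.3 knots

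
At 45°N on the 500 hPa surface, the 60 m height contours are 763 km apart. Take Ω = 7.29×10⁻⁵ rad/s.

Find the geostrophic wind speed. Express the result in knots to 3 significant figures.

14.5 knots

Coriolis parameter at 45°N:
f = 2Ω sin φ = 2 × 7.29×10⁻⁵ × sin 45° = 1.03×10⁻⁴ s⁻¹
Height gradient: |∂Z/∂n| = 60 m / 763000 m = 7.86×10⁻⁵
On a pressure surface, geostrophic balance gives V_g = (g/f)|∂Z/∂n|:
V_g = 9.81 × 7.86×10⁻⁵ / 1.03×10⁻⁴ = 7.48 m/s
Converting: 7.48 m/s × 1.944 = 14.5 knots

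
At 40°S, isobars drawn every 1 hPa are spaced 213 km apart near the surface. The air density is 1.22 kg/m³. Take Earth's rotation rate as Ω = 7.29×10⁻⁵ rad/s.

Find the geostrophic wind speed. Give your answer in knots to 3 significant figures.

Coriolis parameter at 40°S:
f = 2Ω sin φ = 2 × 7.29×10⁻⁵ × sin 40° = 9.37×10⁻⁵ s⁻¹
Pressure gradient: |∂P/∂n| = 100 Pa / 213000 m = 4.69×10⁻⁴ Pa/m
Geostrophic balance (pressure-gradient force = Coriolis force):
V_g = (1/(fρ)) |∂P/∂n| = 4.69×10⁻⁴ / (9.37×10⁻⁵ × 1.22) = 4.11 m/s
Converting: 4.11 m/s × 1.944 = 7.98 knots

7.98 knots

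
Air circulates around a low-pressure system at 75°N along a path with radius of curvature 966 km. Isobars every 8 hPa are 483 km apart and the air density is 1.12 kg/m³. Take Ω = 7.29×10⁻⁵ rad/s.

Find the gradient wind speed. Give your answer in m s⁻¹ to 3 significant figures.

9.80 m s⁻¹

Coriolis parameter at 75°N:
f = 2Ω sin φ = 2 × 7.29×10⁻⁵ × sin 75° = 1.41×10⁻⁴ s⁻¹
Pressure gradient: |∂P/∂n| = 800 Pa / 483000 m = 1.66×10⁻³ Pa/m
Geostrophic speed: V_g = |∂P/∂n|/(fρ) = 1.66×10⁻³/(1.41×10⁻⁴ × 1.12) = 10.5 m/s
Around a low, centrifugal force acts outward with Coriolis, so pressure-gradient force balances both:
(1/ρ)|∂P/∂n| = fV + V²/R  →  V² + fR·V − fR·V_g = 0
With fR = 1.41×10⁻⁴ × 966×10³ m = 136 m/s:
V = [−fR + √((fR)² + 4 fR V_g)]/2 = [−136 + √(136² + 4×136×10.5)]/2 = 9.8 m/s
Subgeostrophic (V < V_g = 10.5 m/s), as expected around a low.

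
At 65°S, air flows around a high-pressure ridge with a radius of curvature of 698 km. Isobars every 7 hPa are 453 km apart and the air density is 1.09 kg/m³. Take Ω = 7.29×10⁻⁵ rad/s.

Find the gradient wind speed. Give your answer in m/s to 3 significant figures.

12.4 m/s

Coriolis parameter at 65°S:
f = 2Ω sin φ = 2 × 7.29×10⁻⁵ × sin 65° = 1.32×10⁻⁴ s⁻¹
Pressure gradient: |∂P/∂n| = 700 Pa / 453000 m = 1.55×10⁻³ Pa/m
Geostrophic speed: V_g = |∂P/∂n|/(fρ) = 1.55×10⁻³/(1.32×10⁻⁴ × 1.09) = 10.7 m/s
Around a high, pressure-gradient force acts outward with centrifugal, so Coriolis balances both:
fV = (1/ρ)|∂P/∂n| + V²/R  →  V² − fR·V + fR·V_g = 0
With fR = 1.32×10⁻⁴ × 698×10³ m = 92.2 m/s:
V = [fR − √((fR)² − 4 fR V_g)]/2 = [92.2 − √(92.2² − 4×92.2×10.7)]/2 = 12.4 m/s
Supergeostrophic (V > V_g = 10.7 m/s), as expected around a high.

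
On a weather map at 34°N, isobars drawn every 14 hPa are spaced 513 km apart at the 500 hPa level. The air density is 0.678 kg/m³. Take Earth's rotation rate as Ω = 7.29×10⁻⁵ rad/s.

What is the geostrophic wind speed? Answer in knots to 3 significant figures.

96.0 knots

Coriolis parameter at 34°N:
f = 2Ω sin φ = 2 × 7.29×10⁻⁵ × sin 34° = 8.15×10⁻⁵ s⁻¹
Pressure gradient: |∂P/∂n| = 1400 Pa / 513000 m = 2.73×10⁻³ Pa/m
Geostrophic balance (pressure-gradient force = Coriolis force):
V_g = (1/(fρ)) |∂P/∂n| = 2.73×10⁻³ / (8.15×10⁻⁵ × 0.678) = 49.4 m/s
Converting: 49.4 m/s × 1.944 = 96.0 knots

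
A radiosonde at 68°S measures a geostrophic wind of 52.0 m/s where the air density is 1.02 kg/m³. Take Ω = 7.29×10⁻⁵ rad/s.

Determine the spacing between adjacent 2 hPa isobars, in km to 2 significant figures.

28 km

Coriolis parameter at 68°S:
f = 2Ω sin φ = 2 × 7.29×10⁻⁵ × sin 68° = 1.35×10⁻⁴ s⁻¹
Geostrophic balance rearranged: |∂P/∂n| = f ρ V_g
|∂P/∂n| = 1.35×10⁻⁴ × 1.02 × 52.0 = 7.17×10⁻³ Pa/m
Isobar spacing: Δn = ΔP/|∂P/∂n| = 200 Pa / 7.17×10⁻³ Pa/m = 27894 m ≈ 28 km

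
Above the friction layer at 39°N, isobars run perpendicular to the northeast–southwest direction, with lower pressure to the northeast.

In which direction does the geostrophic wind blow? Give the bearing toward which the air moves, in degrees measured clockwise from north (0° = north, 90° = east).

135°

The pressure-gradient force points toward the northeast (bearing 045°).
Geostrophic balance: in the Northern Hemisphere the Coriolis force deflects motion to the right, so the geostrophic wind blows 90° to the right of the pressure-gradient force (low pressure on the left).
Rotating 045° by 90° clockwise gives 135° — the wind blows toward the southeast.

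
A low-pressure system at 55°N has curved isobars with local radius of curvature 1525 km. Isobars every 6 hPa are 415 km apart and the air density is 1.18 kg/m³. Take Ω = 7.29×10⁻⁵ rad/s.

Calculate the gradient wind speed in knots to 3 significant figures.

Coriolis parameter at 55°N:
f = 2Ω sin φ = 2 × 7.29×10⁻⁵ × sin 55° = 1.19×10⁻⁴ s⁻¹
Pressure gradient: |∂P/∂n| = 600 Pa / 415000 m = 1.45×10⁻³ Pa/m
Geostrophic speed: V_g = |∂P/∂n|/(fρ) = 1.45×10⁻³/(1.19×10⁻⁴ × 1.18) = 10.3 m/s
Around a low, centrifugal force acts outward with Coriolis, so pressure-gradient force balances both:
(1/ρ)|∂P/∂n| = fV + V²/R  →  V² + fR·V − fR·V_g = 0
With fR = 1.19×10⁻⁴ × 1525×10³ m = 182 m/s:
V = [−fR + √((fR)² + 4 fR V_g)]/2 = [−182 + √(182² + 4×182×10.3)]/2 = 9.74 m/s
Subgeostrophic (V < V_g = 10.3 m/s), as expected around a low.
Converting: 9.74 m/s × 1.944 = 18.9 knots

18.9 knots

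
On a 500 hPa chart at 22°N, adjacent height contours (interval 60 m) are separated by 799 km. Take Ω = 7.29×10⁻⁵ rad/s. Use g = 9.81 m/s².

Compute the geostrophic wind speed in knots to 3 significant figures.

Coriolis parameter at 22°N:
f = 2Ω sin φ = 2 × 7.29×10⁻⁵ × sin 22° = 5.46×10⁻⁵ s⁻¹
Height gradient: |∂Z/∂n| = 60 m / 799000 m = 7.51×10⁻⁵
On a pressure surface, geostrophic balance gives V_g = (g/f)|∂Z/∂n|:
V_g = 9.81 × 7.51×10⁻⁵ / 5.46×10⁻⁵ = 13.5 m/s
Converting: 13.5 m/s × 1.944 = 26.2 knots

26.2 knots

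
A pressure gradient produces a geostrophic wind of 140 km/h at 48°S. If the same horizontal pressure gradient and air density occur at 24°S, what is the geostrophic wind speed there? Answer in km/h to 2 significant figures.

260 km/h

With the same pressure gradient and density, V_g ∝ 1/f ∝ 1/sin φ.
V₂ = V₁ · sin φ₁ / sin φ₂ = 140 × sin 48° / sin 24°
V₂ = 140 × 0.7431/0.4067 = 260 km/h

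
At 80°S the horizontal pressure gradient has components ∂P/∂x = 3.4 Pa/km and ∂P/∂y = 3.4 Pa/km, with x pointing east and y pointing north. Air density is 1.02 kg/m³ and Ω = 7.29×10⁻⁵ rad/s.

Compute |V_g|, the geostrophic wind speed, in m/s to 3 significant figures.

32.8 m/s

Coriolis parameter at 80°S:
f = 2Ω sin φ = 2 × 7.29×10⁻⁵ × sin 80° = 1.44×10⁻⁴ s⁻¹
In the Southern Hemisphere f is negative: f = −1.44×10⁻⁴ s⁻¹.
Component geostrophic relations (x east, y north):
u_g = −(1/(fρ)) ∂P/∂y,  v_g = (1/(fρ)) ∂P/∂x
u_g = −(3.4×10⁻³)/(−1.44×10⁻⁴ × 1.02) = 23.2 m/s;  v_g = (3.4×10⁻³)/(−1.44×10⁻⁴ × 1.02) = −23.2 m/s
|V_g| = √(u_g² + v_g²) = 32.8 m/s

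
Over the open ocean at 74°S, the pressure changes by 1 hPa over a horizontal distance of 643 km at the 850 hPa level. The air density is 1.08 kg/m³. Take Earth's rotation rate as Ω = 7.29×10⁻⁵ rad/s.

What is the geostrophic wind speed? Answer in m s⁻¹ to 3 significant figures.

1.03 m s⁻¹

Coriolis parameter at 74°S:
f = 2Ω sin φ = 2 × 7.29×10⁻⁵ × sin 74° = 1.40×10⁻⁴ s⁻¹
Pressure gradient: |∂P/∂n| = 100 Pa / 643000 m = 1.56×10⁻⁴ Pa/m
Geostrophic balance (pressure-gradient force = Coriolis force):
V_g = (1/(fρ)) |∂P/∂n| = 1.56×10⁻⁴ / (1.40×10⁻⁴ × 1.08) = 1.03 m/s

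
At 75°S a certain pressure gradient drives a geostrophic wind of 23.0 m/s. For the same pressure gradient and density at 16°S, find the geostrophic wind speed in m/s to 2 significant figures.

81 m/s

With the same pressure gradient and density, V_g ∝ 1/f ∝ 1/sin φ.
V₂ = V₁ · sin φ₁ / sin φ₂ = 23.0 × sin 75° / sin 16°
V₂ = 23.0 × 0.9659/0.2756 = 81 m/s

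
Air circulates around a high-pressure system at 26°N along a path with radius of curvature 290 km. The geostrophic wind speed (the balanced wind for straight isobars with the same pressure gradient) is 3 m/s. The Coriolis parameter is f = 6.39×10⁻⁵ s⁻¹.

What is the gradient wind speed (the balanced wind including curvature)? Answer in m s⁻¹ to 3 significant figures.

Around a high, pressure-gradient force acts outward with centrifugal, so Coriolis balances both:
fV = (1/ρ)|∂P/∂n| + V²/R  →  V² − fR·V + fR·V_g = 0
With fR = 6.39×10⁻⁵ × 290×10³ m = 18.5 m/s:
V = [fR − √((fR)² − 4 fR V_g)]/2 = [18.5 − √(18.5² − 4×18.5×3)]/2 = 3.76 m/s
Supergeostrophic (V > V_g = 3 m/s), as expected around a high.

3.76 m s⁻¹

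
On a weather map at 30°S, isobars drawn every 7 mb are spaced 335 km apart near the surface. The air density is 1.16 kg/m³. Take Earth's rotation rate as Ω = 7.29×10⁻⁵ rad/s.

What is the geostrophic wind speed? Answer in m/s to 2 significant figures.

25 m/s

Coriolis parameter at 30°S:
f = 2Ω sin φ = 2 × 7.29×10⁻⁵ × sin 30° = 7.29×10⁻⁵ s⁻¹
Pressure gradient: |∂P/∂n| = 700 Pa / 335000 m = 2.09×10⁻³ Pa/m
Geostrophic balance (pressure-gradient force = Coriolis force):
V_g = (1/(fρ)) |∂P/∂n| = 2.09×10⁻³ / (7.29×10⁻⁵ × 1.16) = 24.7 m/s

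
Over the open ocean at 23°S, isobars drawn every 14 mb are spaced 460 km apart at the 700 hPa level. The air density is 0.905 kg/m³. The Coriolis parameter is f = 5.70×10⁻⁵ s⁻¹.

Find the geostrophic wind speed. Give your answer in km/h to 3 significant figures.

Pressure gradient: |∂P/∂n| = 1400 Pa / 460000 m = 3.04×10⁻³ Pa/m
Geostrophic balance (pressure-gradient force = Coriolis force):
V_g = (1/(fρ)) |∂P/∂n| = 3.04×10⁻³ / (5.70×10⁻⁵ × 0.905) = 59.0 m/s
Converting: 59.0 m/s × 3.6 = 212 km/h

212 km/h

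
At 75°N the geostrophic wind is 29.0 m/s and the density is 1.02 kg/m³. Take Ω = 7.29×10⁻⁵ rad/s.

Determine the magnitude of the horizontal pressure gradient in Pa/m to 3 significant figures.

4.17×10⁻³ Pa/m

Coriolis parameter at 75°N:
f = 2Ω sin φ = 2 × 7.29×10⁻⁵ × sin 75° = 1.41×10⁻⁴ s⁻¹
Geostrophic balance rearranged: |∂P/∂n| = f ρ V_g
|∂P/∂n| = 1.41×10⁻⁴ × 1.02 × 29.0 = 4.17×10⁻³ Pa/m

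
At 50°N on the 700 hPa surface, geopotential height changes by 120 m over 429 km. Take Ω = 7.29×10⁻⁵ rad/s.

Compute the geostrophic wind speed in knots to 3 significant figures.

Coriolis parameter at 50°N:
f = 2Ω sin φ = 2 × 7.29×10⁻⁵ × sin 50° = 1.12×10⁻⁴ s⁻¹
Height gradient: |∂Z/∂n| = 120 m / 429000 m = 2.80×10⁻⁴
On a pressure surface, geostrophic balance gives V_g = (g/f)|∂Z/∂n|:
V_g = 9.81 × 2.80×10⁻⁴ / 1.12×10⁻⁴ = 24.6 m/s
Converting: 24.6 m/s × 1.944 = 47.8 knots

47.8 knots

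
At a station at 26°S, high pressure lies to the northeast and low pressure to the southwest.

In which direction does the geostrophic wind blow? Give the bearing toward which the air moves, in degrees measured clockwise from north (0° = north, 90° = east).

135°

The pressure-gradient force points toward the southwest (bearing 225°).
Geostrophic balance: in the Southern Hemisphere the Coriolis force deflects motion to the left, so the geostrophic wind blows 90° to the left of the pressure-gradient force (low pressure on the right).
Rotating 225° by 90° counterclockwise gives 135° — the wind blows toward the southeast.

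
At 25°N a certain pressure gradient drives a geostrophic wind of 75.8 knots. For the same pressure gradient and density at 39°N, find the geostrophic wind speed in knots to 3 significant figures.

With the same pressure gradient and density, V_g ∝ 1/f ∝ 1/sin φ.
V₂ = V₁ · sin φ₁ / sin φ₂ = 75.8 × sin 25° / sin 39°
V₂ = 75.8 × 0.4226/0.6293 = 50.9 knots

50.9 knots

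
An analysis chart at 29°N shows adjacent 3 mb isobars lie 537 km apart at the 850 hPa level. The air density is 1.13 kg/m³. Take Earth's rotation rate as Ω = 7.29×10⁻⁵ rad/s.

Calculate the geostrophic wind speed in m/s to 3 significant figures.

6.99 m/s

Coriolis parameter at 29°N:
f = 2Ω sin φ = 2 × 7.29×10⁻⁵ × sin 29° = 7.07×10⁻⁵ s⁻¹
Pressure gradient: |∂P/∂n| = 300 Pa / 537000 m = 5.59×10⁻⁴ Pa/m
Geostrophic balance (pressure-gradient force = Coriolis force):
V_g = (1/(fρ)) |∂P/∂n| = 5.59×10⁻⁴ / (7.07×10⁻⁵ × 1.13) = 6.99 m/s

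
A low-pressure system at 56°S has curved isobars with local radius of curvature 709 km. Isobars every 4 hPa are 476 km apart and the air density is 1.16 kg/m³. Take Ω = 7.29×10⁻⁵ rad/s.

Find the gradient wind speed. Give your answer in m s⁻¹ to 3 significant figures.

5.62 m s⁻¹

Coriolis parameter at 56°S:
f = 2Ω sin φ = 2 × 7.29×10⁻⁵ × sin 56° = 1.21×10⁻⁴ s⁻¹
Pressure gradient: |∂P/∂n| = 400 Pa / 476000 m = 8.40×10⁻⁴ Pa/m
Geostrophic speed: V_g = |∂P/∂n|/(fρ) = 8.40×10⁻⁴/(1.21×10⁻⁴ × 1.16) = 5.99 m/s
Around a low, centrifugal force acts outward with Coriolis, so pressure-gradient force balances both:
(1/ρ)|∂P/∂n| = fV + V²/R  →  V² + fR·V − fR·V_g = 0
With fR = 1.21×10⁻⁴ × 709×10³ m = 85.7 m/s:
V = [−fR + √((fR)² + 4 fR V_g)]/2 = [−85.7 + √(85.7² + 4×85.7×5.99)]/2 = 5.62 m/s
Subgeostrophic (V < V_g = 5.99 m/s), as expected around a low.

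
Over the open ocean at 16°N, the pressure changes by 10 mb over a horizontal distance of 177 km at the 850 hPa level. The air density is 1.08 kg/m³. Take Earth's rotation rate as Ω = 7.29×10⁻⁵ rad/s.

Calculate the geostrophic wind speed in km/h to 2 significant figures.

Coriolis parameter at 16°N:
f = 2Ω sin φ = 2 × 7.29×10⁻⁵ × sin 16° = 4.02×10⁻⁵ s⁻¹
Pressure gradient: |∂P/∂n| = 1000 Pa / 177000 m = 5.65×10⁻³ Pa/m
Geostrophic balance (pressure-gradient force = Coriolis force):
V_g = (1/(fρ)) |∂P/∂n| = 5.65×10⁻³ / (4.02×10⁻⁵ × 1.08) = 130 m/s
Converting: 130 m/s × 3.6 = 470 km/h

470 km/h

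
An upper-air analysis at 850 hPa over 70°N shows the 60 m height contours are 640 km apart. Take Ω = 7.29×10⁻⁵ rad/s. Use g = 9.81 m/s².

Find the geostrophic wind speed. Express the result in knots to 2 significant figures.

Coriolis parameter at 70°N:
f = 2Ω sin φ = 2 × 7.29×10⁻⁵ × sin 70° = 1.37×10⁻⁴ s⁻¹
Height gradient: |∂Z/∂n| = 60 m / 640000 m = 9.38×10⁻⁵
On a pressure surface, geostrophic balance gives V_g = (g/f)|∂Z/∂n|:
V_g = 9.81 × 9.38×10⁻⁵ / 1.37×10⁻⁴ = 6.71 m/s
Converting: 6.71 m/s × 1.944 = 13 knots

13 knots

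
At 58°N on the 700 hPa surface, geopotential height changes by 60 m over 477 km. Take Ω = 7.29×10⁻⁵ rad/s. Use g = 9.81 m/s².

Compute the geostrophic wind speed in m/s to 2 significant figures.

Coriolis parameter at 58°N:
f = 2Ω sin φ = 2 × 7.29×10⁻⁵ × sin 58° = 1.24×10⁻⁴ s⁻¹
Height gradient: |∂Z/∂n| = 60 m / 477000 m = 1.26×10⁻⁴
On a pressure surface, geostrophic balance gives V_g = (g/f)|∂Z/∂n|:
V_g = 9.81 × 1.26×10⁻⁴ / 1.24×10⁻⁴ = 9.98 m/s

10.0 m/s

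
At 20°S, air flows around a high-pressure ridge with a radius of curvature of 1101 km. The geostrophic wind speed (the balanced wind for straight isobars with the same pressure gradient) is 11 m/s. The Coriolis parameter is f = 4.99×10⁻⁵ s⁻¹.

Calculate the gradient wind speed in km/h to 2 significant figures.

Around a high, pressure-gradient force acts outward with centrifugal, so Coriolis balances both:
fV = (1/ρ)|∂P/∂n| + V²/R  →  V² − fR·V + fR·V_g = 0
With fR = 4.99×10⁻⁵ × 1101×10³ m = 54.9 m/s:
V = [fR − √((fR)² − 4 fR V_g)]/2 = [54.9 − √(54.9² − 4×54.9×11)]/2 = 15.2 m/s
Supergeostrophic (V > V_g = 11 m/s), as expected around a high.
Converting: 15.2 m/s × 3.6 = 55 km/h

55 km/h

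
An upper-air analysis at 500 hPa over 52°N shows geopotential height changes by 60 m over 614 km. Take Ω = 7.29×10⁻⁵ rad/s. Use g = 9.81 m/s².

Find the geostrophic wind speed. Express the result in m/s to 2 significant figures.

Coriolis parameter at 52°N:
f = 2Ω sin φ = 2 × 7.29×10⁻⁵ × sin 52° = 1.15×10⁻⁴ s⁻¹
Height gradient: |∂Z/∂n| = 60 m / 614000 m = 9.77×10⁻⁵
On a pressure surface, geostrophic balance gives V_g = (g/f)|∂Z/∂n|:
V_g = 9.81 × 9.77×10⁻⁵ / 1.15×10⁻⁴ = 8.34 m/s

8.3 m/s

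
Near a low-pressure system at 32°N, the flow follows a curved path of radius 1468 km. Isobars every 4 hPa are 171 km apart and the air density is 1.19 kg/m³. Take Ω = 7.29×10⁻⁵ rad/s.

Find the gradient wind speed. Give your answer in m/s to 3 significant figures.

Coriolis parameter at 32°N:
f = 2Ω sin φ = 2 × 7.29×10⁻⁵ × sin 32° = 7.73×10⁻⁵ s⁻¹
Pressure gradient: |∂P/∂n| = 400 Pa / 171000 m = 2.34×10⁻³ Pa/m
Geostrophic speed: V_g = |∂P/∂n|/(fρ) = 2.34×10⁻³/(7.73×10⁻⁵ × 1.19) = 25.4 m/s
Around a low, centrifugal force acts outward with Coriolis, so pressure-gradient force balances both:
(1/ρ)|∂P/∂n| = fV + V²/R  →  V² + fR·V − fR·V_g = 0
With fR = 7.73×10⁻⁵ × 1468×10³ m = 113 m/s:
V = [−fR + √((fR)² + 4 fR V_g)]/2 = [−113 + √(113² + 4×113×25.4)]/2 = 21.4 m/s
Subgeostrophic (V < V_g = 25.4 m/s), as expected around a low.

21.4 m/s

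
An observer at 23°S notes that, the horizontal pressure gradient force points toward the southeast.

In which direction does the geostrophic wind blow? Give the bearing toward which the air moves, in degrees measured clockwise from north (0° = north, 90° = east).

045°

The pressure-gradient force points toward the southeast (bearing 135°).
Geostrophic balance: in the Southern Hemisphere the Coriolis force deflects motion to the left, so the geostrophic wind blows 90° to the left of the pressure-gradient force (low pressure on the right).
Rotating 135° by 90° counterclockwise gives 045° — the wind blows toward the northeast.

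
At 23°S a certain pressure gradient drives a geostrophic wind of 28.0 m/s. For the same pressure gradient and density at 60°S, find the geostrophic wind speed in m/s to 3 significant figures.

With the same pressure gradient and density, V_g ∝ 1/f ∝ 1/sin φ.
V₂ = V₁ · sin φ₁ / sin φ₂ = 28.0 × sin 23° / sin 60°
V₂ = 28.0 × 0.3907/0.8660 = 12.6 m/s

12.6 m/s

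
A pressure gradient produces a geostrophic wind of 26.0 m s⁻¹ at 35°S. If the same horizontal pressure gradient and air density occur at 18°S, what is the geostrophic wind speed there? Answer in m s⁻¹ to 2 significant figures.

48 m s⁻¹

With the same pressure gradient and density, V_g ∝ 1/f ∝ 1/sin φ.
V₂ = V₁ · sin φ₁ / sin φ₂ = 26.0 × sin 35° / sin 18°
V₂ = 26.0 × 0.5736/0.3090 = 48 m s⁻¹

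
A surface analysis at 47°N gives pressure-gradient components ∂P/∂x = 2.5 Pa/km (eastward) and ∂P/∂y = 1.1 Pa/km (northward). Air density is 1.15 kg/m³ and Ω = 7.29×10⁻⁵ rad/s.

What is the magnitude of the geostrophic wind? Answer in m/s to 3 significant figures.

22.3 m/s

Coriolis parameter at 47°N:
f = 2Ω sin φ = 2 × 7.29×10⁻⁵ × sin 47° = 1.07×10⁻⁴ s⁻¹
Component geostrophic relations (x east, y north):
u_g = −(1/(fρ)) ∂P/∂y,  v_g = (1/(fρ)) ∂P/∂x
u_g = −(1.1×10⁻³)/(1.07×10⁻⁴ × 1.15) = −8.97 m/s;  v_g = (2.5×10⁻³)/(1.07×10⁻⁴ × 1.15) = 20.4 m/s
|V_g| = √(u_g² + v_g²) = 22.3 m/s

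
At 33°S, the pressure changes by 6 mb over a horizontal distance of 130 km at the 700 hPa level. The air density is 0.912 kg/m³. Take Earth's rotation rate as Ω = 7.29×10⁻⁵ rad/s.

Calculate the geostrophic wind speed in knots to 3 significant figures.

Coriolis parameter at 33°S:
f = 2Ω sin φ = 2 × 7.29×10⁻⁵ × sin 33° = 7.94×10⁻⁵ s⁻¹
Pressure gradient: |∂P/∂n| = 600 Pa / 130000 m = 4.62×10⁻³ Pa/m
Geostrophic balance (pressure-gradient force = Coriolis force):
V_g = (1/(fρ)) |∂P/∂n| = 4.62×10⁻³ / (7.94×10⁻⁵ × 0.912) = 63.7 m/s
Converting: 63.7 m/s × 1.944 = 124 knots

124 knots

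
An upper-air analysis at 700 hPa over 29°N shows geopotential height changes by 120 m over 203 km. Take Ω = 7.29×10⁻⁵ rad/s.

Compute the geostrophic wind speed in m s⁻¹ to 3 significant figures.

Coriolis parameter at 29°N:
f = 2Ω sin φ = 2 × 7.29×10⁻⁵ × sin 29° = 7.07×10⁻⁵ s⁻¹
Height gradient: |∂Z/∂n| = 120 m / 203000 m = 5.91×10⁻⁴
On a pressure surface, geostrophic balance gives V_g = (g/f)|∂Z/∂n|:
V_g = 9.81 × 5.91×10⁻⁴ / 7.07×10⁻⁵ = 82.0 m/s

82.0 m s⁻¹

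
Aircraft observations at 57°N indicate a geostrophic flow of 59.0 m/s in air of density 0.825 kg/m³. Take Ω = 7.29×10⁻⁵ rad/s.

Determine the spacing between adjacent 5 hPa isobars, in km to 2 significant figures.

84 km

Coriolis parameter at 57°N:
f = 2Ω sin φ = 2 × 7.29×10⁻⁵ × sin 57° = 1.22×10⁻⁴ s⁻¹
Geostrophic balance rearranged: |∂P/∂n| = f ρ V_g
|∂P/∂n| = 1.22×10⁻⁴ × 0.825 × 59.0 = 5.95×10⁻³ Pa/m
Isobar spacing: Δn = ΔP/|∂P/∂n| = 500 Pa / 5.95×10⁻³ Pa/m = 84007 m ≈ 84 km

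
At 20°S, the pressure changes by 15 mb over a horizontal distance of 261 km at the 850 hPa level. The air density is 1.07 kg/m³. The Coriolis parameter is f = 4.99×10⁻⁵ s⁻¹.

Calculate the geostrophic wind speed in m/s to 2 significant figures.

110 m/s

Pressure gradient: |∂P/∂n| = 1500 Pa / 261000 m = 5.75×10⁻³ Pa/m
Geostrophic balance (pressure-gradient force = Coriolis force):
V_g = (1/(fρ)) |∂P/∂n| = 5.75×10⁻³ / (4.99×10⁻⁵ × 1.07) = 108 m/s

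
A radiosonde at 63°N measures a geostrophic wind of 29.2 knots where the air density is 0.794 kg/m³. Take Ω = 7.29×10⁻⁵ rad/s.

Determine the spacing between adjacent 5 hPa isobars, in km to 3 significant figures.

Coriolis parameter at 63°N:
f = 2Ω sin φ = 2 × 7.29×10⁻⁵ × sin 63° = 1.30×10⁻⁴ s⁻¹
Wind speed in SI: 29.2 knots = 15.0 m/s
Geostrophic balance rearranged: |∂P/∂n| = f ρ V_g
|∂P/∂n| = 1.30×10⁻⁴ × 0.794 × 15.0 = 1.55×10⁻³ Pa/m
Isobar spacing: Δn = ΔP/|∂P/∂n| = 500 Pa / 1.55×10⁻³ Pa/m = 322693 m ≈ 323 km

323 km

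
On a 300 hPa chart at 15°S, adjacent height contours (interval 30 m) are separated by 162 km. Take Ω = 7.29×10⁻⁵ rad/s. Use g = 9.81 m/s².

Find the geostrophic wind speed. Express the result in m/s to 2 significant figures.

48 m/s

Coriolis parameter at 15°S:
f = 2Ω sin φ = 2 × 7.29×10⁻⁵ × sin 15° = 3.77×10⁻⁵ s⁻¹
Height gradient: |∂Z/∂n| = 30 m / 162000 m = 1.85×10⁻⁴
On a pressure surface, geostrophic balance gives V_g = (g/f)|∂Z/∂n|:
V_g = 9.81 × 1.85×10⁻⁴ / 3.77×10⁻⁵ = 48.1 m/s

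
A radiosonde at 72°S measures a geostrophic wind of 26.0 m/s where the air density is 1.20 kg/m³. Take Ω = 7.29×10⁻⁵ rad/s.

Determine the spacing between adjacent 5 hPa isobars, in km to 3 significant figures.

116 km

Coriolis parameter at 72°S:
f = 2Ω sin φ = 2 × 7.29×10⁻⁵ × sin 72° = 1.39×10⁻⁴ s⁻¹
Geostrophic balance rearranged: |∂P/∂n| = f ρ V_g
|∂P/∂n| = 1.39×10⁻⁴ × 1.20 × 26.0 = 4.33×10⁻³ Pa/m
Isobar spacing: Δn = ΔP/|∂P/∂n| = 500 Pa / 4.33×10⁻³ Pa/m = 115572 m ≈ 116 km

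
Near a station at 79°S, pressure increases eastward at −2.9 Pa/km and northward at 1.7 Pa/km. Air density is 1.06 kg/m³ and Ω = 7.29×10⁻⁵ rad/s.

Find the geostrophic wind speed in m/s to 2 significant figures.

Coriolis parameter at 79°S:
f = 2Ω sin φ = 2 × 7.29×10⁻⁵ × sin 79° = 1.43×10⁻⁴ s⁻¹
In the Southern Hemisphere f is negative: f = −1.43×10⁻⁴ s⁻¹.
Component geostrophic relations (x east, y north):
u_g = −(1/(fρ)) ∂P/∂y,  v_g = (1/(fρ)) ∂P/∂x
u_g = −(1.7×10⁻³)/(−1.43×10⁻⁴ × 1.06) = 11.2 m/s;  v_g = (−2.9×10⁻³)/(−1.43×10⁻⁴ × 1.06) = 19.1 m/s
|V_g| = √(u_g² + v_g²) = 22.2 m/s

22 m/s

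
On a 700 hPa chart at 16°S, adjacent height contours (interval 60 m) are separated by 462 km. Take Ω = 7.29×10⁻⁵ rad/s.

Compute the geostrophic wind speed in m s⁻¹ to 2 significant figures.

32 m s⁻¹

Coriolis parameter at 16°S:
f = 2Ω sin φ = 2 × 7.29×10⁻⁵ × sin 16° = 4.02×10⁻⁵ s⁻¹
Height gradient: |∂Z/∂n| = 60 m / 462000 m = 1.30×10⁻⁴
On a pressure surface, geostrophic balance gives V_g = (g/f)|∂Z/∂n|:
V_g = 9.81 × 1.30×10⁻⁴ / 4.02×10⁻⁵ = 31.7 m/s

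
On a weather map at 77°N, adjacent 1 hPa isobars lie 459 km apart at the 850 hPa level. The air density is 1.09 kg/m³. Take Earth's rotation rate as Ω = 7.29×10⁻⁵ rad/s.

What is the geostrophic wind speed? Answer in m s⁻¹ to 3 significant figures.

1.41 m s⁻¹

Coriolis parameter at 77°N:
f = 2Ω sin φ = 2 × 7.29×10⁻⁵ × sin 77° = 1.42×10⁻⁴ s⁻¹
Pressure gradient: |∂P/∂n| = 100 Pa / 459000 m = 2.18×10⁻⁴ Pa/m
Geostrophic balance (pressure-gradient force = Coriolis force):
V_g = (1/(fρ)) |∂P/∂n| = 2.18×10⁻⁴ / (1.42×10⁻⁴ × 1.09) = 1.41 m/s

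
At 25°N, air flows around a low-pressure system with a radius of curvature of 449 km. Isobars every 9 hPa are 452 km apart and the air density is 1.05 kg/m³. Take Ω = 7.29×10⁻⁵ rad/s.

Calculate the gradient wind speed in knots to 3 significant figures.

35.9 knots

Coriolis parameter at 25°N:
f = 2Ω sin φ = 2 × 7.29×10⁻⁵ × sin 25° = 6.16×10⁻⁵ s⁻¹
Pressure gradient: |∂P/∂n| = 900 Pa / 452000 m = 1.99×10⁻³ Pa/m
Geostrophic speed: V_g = |∂P/∂n|/(fρ) = 1.99×10⁻³/(6.16×10⁻⁵ × 1.05) = 30.8 m/s
Around a low, centrifugal force acts outward with Coriolis, so pressure-gradient force balances both:
(1/ρ)|∂P/∂n| = fV + V²/R  →  V² + fR·V − fR·V_g = 0
With fR = 6.16×10⁻⁵ × 449×10³ m = 27.7 m/s:
V = [−fR + √((fR)² + 4 fR V_g)]/2 = [−27.7 + √(27.7² + 4×27.7×30.8)]/2 = 18.5 m/s
Subgeostrophic (V < V_g = 30.8 m/s), as expected around a low.
Converting: 18.5 m/s × 1.944 = 35.9 knots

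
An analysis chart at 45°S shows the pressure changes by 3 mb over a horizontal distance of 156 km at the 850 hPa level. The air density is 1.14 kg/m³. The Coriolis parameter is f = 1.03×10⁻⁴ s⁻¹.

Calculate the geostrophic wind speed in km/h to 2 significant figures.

Pressure gradient: |∂P/∂n| = 300 Pa / 156000 m = 1.92×10⁻³ Pa/m
Geostrophic balance (pressure-gradient force = Coriolis force):
V_g = (1/(fρ)) |∂P/∂n| = 1.92×10⁻³ / (1.03×10⁻⁴ × 1.14) = 16.4 m/s
Converting: 16.4 m/s × 3.6 = 59 km/h

59 km/h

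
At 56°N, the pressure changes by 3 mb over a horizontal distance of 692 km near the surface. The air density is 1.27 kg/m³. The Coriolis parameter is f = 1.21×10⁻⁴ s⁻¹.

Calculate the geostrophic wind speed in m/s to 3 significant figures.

Pressure gradient: |∂P/∂n| = 300 Pa / 692000 m = 4.34×10⁻⁴ Pa/m
Geostrophic balance (pressure-gradient force = Coriolis force):
V_g = (1/(fρ)) |∂P/∂n| = 4.34×10⁻⁴ / (1.21×10⁻⁴ × 1.27) = 2.82 m/s

2.82 m/s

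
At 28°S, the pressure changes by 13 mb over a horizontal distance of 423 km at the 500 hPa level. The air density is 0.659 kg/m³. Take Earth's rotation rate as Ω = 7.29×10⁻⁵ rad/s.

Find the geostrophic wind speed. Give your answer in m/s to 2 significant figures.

68 m/s

Coriolis parameter at 28°S:
f = 2Ω sin φ = 2 × 7.29×10⁻⁵ × sin 28° = 6.84×10⁻⁵ s⁻¹
Pressure gradient: |∂P/∂n| = 1300 Pa / 423000 m = 3.07×10⁻³ Pa/m
Geostrophic balance (pressure-gradient force = Coriolis force):
V_g = (1/(fρ)) |∂P/∂n| = 3.07×10⁻³ / (6.84×10⁻⁵ × 0.659) = 68.1 m/s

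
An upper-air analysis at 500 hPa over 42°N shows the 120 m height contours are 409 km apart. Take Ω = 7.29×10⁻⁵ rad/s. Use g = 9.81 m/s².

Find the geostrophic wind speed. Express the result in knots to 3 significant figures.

Coriolis parameter at 42°N:
f = 2Ω sin φ = 2 × 7.29×10⁻⁵ × sin 42° = 9.76×10⁻⁵ s⁻¹
Height gradient: |∂Z/∂n| = 120 m / 409000 m = 2.93×10⁻⁴
On a pressure surface, geostrophic balance gives V_g = (g/f)|∂Z/∂n|:
V_g = 9.81 × 2.93×10⁻⁴ / 9.76×10⁻⁵ = 29.5 m/s
Converting: 29.5 m/s × 1.944 = 57.3 knots

57.3 knots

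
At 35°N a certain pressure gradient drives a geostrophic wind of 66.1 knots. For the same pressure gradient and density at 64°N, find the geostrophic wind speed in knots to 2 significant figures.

42 knots

With the same pressure gradient and density, V_g ∝ 1/f ∝ 1/sin φ.
V₂ = V₁ · sin φ₁ / sin φ₂ = 66.1 × sin 35° / sin 64°
V₂ = 66.1 × 0.5736/0.8988 = 42 knots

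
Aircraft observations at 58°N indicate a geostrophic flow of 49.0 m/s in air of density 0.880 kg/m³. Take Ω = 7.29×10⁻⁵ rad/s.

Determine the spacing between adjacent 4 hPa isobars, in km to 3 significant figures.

Coriolis parameter at 58°N:
f = 2Ω sin φ = 2 × 7.29×10⁻⁵ × sin 58° = 1.24×10⁻⁴ s⁻¹
Geostrophic balance rearranged: |∂P/∂n| = f ρ V_g
|∂P/∂n| = 1.24×10⁻⁴ × 0.880 × 49.0 = 5.33×10⁻³ Pa/m
Isobar spacing: Δn = ΔP/|∂P/∂n| = 400 Pa / 5.33×10⁻³ Pa/m = 75025 m ≈ 75.0 km

75.0 km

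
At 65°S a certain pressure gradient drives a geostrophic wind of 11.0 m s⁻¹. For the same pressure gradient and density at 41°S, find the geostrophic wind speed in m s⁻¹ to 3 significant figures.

With the same pressure gradient and density, V_g ∝ 1/f ∝ 1/sin φ.
V₂ = V₁ · sin φ₁ / sin φ₂ = 11.0 × sin 65° / sin 41°
V₂ = 11.0 × 0.9063/0.6561 = 15.2 m s⁻¹

15.2 m s⁻¹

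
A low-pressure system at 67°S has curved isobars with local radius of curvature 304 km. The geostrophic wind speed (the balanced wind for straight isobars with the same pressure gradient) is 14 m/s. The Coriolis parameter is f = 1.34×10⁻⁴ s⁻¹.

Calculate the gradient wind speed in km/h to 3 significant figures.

Around a low, centrifugal force acts outward with Coriolis, so pressure-gradient force balances both:
(1/ρ)|∂P/∂n| = fV + V²/R  →  V² + fR·V − fR·V_g = 0
With fR = 1.34×10⁻⁴ × 304×10³ m = 40.7 m/s:
V = [−fR + √((fR)² + 4 fR V_g)]/2 = [−40.7 + √(40.7² + 4×40.7×14)]/2 = 11 m/s
Subgeostrophic (V < V_g = 14 m/s), as expected around a low.
Converting: 11 m/s × 3.6 = 39.7 km/h

39.7 km/h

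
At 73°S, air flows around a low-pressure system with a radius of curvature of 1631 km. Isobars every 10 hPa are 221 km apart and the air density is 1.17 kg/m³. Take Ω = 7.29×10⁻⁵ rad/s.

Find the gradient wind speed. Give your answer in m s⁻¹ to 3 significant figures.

Coriolis parameter at 73°S:
f = 2Ω sin φ = 2 × 7.29×10⁻⁵ × sin 73° = 1.39×10⁻⁴ s⁻¹
Pressure gradient: |∂P/∂n| = 1000 Pa / 221000 m = 4.52×10⁻³ Pa/m
Geostrophic speed: V_g = |∂P/∂n|/(fρ) = 4.52×10⁻³/(1.39×10⁻⁴ × 1.17) = 27.7 m/s
Around a low, centrifugal force acts outward with Coriolis, so pressure-gradient force balances both:
(1/ρ)|∂P/∂n| = fV + V²/R  →  V² + fR·V − fR·V_g = 0
With fR = 1.39×10⁻⁴ × 1631×10³ m = 227 m/s:
V = [−fR + √((fR)² + 4 fR V_g)]/2 = [−227 + √(227² + 4×227×27.7)]/2 = 25 m/s
Subgeostrophic (V < V_g = 27.7 m/s), as expected around a low.

25.0 m s⁻¹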